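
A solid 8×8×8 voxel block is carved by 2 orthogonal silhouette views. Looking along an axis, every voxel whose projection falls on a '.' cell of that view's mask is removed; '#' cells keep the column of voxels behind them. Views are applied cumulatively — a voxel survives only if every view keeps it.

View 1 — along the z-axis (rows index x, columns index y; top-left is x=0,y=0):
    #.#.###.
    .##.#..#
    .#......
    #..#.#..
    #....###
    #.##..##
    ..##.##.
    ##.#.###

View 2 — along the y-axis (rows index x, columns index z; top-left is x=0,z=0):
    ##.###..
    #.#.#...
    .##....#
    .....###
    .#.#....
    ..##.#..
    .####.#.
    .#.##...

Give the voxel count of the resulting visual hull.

start: 8×8×8 = 512 voxels
V1 z: intersect with XY mask (32 set) -- 256 left
V2 y: intersect with XZ mask (27 set) -- 110 left

|visual hull| = 110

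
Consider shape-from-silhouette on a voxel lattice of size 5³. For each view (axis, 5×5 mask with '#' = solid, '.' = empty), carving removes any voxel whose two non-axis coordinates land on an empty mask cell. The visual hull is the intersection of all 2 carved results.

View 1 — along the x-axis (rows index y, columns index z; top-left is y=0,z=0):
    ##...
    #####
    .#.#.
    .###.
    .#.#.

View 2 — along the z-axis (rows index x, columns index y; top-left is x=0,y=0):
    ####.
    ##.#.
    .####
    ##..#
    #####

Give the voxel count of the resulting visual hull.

|visual hull| = 57

initial block: 5^3 = 125
  1. axis=0 (YZ plane), |mask|=14  ⇒  voxels=70
  2. axis=2 (XY plane), |mask|=19  ⇒  voxels=57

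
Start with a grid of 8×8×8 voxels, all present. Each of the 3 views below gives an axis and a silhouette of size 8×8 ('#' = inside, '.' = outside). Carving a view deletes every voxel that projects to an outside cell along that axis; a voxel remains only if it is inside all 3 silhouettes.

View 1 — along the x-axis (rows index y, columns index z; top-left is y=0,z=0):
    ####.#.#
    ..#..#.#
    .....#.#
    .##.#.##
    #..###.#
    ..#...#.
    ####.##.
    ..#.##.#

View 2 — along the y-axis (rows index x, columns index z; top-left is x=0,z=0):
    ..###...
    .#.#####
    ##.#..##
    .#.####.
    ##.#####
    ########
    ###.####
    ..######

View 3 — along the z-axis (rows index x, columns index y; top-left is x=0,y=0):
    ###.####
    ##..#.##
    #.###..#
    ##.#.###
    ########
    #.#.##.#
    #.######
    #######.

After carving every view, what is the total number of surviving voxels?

voxel count = 149

full grid |V| = 512
V1 x: intersect with YZ mask (33 set) -- 264 left
V2 y: intersect with XZ mask (47 set) -- 189 left
V3 z: intersect with XY mask (50 set) -- 149 left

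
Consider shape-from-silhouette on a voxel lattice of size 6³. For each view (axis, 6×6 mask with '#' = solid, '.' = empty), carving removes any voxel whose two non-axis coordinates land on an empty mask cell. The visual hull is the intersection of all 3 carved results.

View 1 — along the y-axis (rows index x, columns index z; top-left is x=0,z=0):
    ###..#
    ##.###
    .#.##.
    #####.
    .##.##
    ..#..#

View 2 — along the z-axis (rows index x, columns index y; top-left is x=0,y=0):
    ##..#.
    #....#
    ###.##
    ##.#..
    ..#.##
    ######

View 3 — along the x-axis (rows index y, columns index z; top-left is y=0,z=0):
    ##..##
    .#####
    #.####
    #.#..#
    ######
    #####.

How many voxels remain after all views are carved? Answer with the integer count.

start: 6×6×6 = 216 voxels
carve view 1 (along y, XZ-mask fill 23/36): 138 voxels remain
carve view 2 (along z, XY-mask fill 22/36): 76 voxels remain
carve view 3 (along x, YZ-mask fill 28/36): 60 voxels remain

60 voxels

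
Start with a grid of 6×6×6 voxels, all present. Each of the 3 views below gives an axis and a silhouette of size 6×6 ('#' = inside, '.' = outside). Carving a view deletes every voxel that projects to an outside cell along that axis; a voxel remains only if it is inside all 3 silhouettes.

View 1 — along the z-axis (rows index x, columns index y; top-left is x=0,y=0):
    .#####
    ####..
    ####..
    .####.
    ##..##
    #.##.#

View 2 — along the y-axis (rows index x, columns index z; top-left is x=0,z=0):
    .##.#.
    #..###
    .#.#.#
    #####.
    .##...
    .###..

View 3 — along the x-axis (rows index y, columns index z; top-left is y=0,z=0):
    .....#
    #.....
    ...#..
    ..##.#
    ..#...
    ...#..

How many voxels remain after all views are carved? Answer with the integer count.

voxel count = 21

start: 6×6×6 = 216 voxels
[1] z-view keeps 25 columns → grid now 150
[2] y-view keeps 20 columns → grid now 83
[3] x-view keeps 8 columns → grid now 21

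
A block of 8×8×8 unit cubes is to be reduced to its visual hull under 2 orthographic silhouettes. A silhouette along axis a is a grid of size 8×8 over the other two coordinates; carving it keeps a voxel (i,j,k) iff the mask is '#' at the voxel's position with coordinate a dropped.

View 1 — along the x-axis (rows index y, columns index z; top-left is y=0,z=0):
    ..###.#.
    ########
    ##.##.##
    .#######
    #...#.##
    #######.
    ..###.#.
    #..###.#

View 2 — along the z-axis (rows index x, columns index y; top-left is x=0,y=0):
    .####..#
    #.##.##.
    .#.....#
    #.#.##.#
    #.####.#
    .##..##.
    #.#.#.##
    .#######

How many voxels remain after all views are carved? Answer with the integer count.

initial block: 8^3 = 512
V1 x: intersect with YZ mask (45 set) -- 360 left
V2 z: intersect with XY mask (39 set) -- 219 left

|visual hull| = 219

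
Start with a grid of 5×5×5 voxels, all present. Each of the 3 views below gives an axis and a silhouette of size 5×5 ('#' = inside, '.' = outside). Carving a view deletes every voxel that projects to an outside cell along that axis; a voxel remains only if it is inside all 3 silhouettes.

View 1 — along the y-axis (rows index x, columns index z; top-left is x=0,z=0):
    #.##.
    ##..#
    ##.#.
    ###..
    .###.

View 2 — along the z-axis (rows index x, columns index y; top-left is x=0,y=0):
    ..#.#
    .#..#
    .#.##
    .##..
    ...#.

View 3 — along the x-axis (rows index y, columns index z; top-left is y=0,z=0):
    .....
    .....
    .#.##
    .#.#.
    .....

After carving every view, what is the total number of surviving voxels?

full grid |V| = 125
V1 y: intersect with XZ mask (15 set) -- 75 left
V2 z: intersect with XY mask (10 set) -- 30 left
V3 x: intersect with YZ mask (5 set) -- 6 left

remaining voxels: 6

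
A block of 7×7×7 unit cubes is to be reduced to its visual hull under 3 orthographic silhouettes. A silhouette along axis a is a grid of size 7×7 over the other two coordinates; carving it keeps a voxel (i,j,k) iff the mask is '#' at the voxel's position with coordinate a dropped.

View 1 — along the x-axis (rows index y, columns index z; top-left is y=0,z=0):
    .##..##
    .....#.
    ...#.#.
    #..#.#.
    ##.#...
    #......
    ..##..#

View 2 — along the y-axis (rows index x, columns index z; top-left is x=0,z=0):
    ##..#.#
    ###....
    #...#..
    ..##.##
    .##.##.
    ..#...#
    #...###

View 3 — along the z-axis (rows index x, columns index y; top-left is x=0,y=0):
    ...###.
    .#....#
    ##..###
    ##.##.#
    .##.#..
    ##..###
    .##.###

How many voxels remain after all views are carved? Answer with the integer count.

start: 7×7×7 = 343 voxels
after view 1 [x-axis, 17 of 49 cells solid] → remaining = 119
after view 2 [y-axis, 23 of 49 cells solid] → remaining = 50
after view 3 [z-axis, 28 of 49 cells solid] → remaining = 29

voxel count = 29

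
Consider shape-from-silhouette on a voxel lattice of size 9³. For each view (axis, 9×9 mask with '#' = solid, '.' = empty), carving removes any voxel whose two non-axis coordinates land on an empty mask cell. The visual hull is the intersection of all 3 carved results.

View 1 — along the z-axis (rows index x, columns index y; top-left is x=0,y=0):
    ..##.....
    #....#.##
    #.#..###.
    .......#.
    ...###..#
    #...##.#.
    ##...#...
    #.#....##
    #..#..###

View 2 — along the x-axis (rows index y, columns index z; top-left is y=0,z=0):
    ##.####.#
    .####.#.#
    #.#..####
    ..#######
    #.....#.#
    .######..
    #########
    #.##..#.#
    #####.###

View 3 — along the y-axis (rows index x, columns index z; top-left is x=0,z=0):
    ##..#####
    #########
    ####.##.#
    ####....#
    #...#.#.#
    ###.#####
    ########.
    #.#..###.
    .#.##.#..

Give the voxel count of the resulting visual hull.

initial block: 9^3 = 729
V1 z: intersect with XY mask (32 set) -- 288 left
V2 x: intersect with YZ mask (57 set) -- 203 left
V3 y: intersect with XZ mask (57 set) -- 147 left

remaining voxels: 147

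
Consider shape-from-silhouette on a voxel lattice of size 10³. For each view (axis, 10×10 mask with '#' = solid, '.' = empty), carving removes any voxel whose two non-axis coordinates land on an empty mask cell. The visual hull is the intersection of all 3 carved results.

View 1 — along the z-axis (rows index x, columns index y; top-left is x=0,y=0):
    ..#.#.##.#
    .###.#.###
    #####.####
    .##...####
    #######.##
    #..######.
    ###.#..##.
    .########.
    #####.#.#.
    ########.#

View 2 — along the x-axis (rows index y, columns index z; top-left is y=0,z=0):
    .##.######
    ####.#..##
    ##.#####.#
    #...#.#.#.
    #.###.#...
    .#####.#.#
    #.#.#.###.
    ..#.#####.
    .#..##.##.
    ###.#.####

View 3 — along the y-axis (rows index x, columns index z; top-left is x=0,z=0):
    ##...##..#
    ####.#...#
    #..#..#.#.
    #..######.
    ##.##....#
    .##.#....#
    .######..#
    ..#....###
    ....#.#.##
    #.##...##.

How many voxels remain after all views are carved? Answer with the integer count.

full grid |V| = 1000
[1] z-view keeps 73 columns → grid now 730
[2] x-view keeps 64 columns → grid now 463
[3] y-view keeps 51 columns → grid now 232

remaining voxels: 232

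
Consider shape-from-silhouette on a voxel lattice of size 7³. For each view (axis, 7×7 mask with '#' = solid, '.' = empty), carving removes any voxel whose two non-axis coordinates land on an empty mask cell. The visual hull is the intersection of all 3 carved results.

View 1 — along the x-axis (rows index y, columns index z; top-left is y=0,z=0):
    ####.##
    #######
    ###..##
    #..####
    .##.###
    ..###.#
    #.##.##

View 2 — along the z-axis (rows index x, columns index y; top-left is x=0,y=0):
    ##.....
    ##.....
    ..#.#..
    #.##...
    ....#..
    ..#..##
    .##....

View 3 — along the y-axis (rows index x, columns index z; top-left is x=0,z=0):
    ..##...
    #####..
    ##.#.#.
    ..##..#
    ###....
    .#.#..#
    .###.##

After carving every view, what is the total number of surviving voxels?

42 voxels

full grid |V| = 343
step 1: project along x, AND mask (37/49) → |grid| = 259
step 2: project along z, AND mask (15/49) → |grid| = 83
step 3: project along y, AND mask (25/49) → |grid| = 42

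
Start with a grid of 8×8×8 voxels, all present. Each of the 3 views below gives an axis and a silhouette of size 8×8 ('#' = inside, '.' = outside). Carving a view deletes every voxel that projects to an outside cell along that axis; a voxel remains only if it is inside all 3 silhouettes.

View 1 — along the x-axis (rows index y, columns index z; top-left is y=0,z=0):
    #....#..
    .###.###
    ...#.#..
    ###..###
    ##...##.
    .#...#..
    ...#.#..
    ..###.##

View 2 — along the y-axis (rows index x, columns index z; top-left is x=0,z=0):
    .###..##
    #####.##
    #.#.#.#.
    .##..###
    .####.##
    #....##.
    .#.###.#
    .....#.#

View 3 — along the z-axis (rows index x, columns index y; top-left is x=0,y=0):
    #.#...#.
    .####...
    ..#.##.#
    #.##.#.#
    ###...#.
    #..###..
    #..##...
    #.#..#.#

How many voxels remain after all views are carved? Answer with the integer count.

before carving: 512 voxels (8×8×8)
step 1: project along x, AND mask (29/64) → |grid| = 232
step 2: project along y, AND mask (37/64) → |grid| = 134
step 3: project along z, AND mask (31/64) → |grid| = 59

|visual hull| = 59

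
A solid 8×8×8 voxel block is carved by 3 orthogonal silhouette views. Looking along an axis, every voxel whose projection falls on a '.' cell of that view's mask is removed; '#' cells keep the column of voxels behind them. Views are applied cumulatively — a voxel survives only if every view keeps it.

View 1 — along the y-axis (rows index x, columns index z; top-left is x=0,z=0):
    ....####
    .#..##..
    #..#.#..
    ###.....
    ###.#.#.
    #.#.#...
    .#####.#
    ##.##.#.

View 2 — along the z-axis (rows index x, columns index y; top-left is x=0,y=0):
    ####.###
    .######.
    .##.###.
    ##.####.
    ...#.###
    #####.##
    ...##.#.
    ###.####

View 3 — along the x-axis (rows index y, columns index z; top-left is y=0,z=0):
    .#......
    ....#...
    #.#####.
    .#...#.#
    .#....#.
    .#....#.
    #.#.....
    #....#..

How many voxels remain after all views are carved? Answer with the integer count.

before carving: 512 voxels (8×8×8)
  1. axis=1 (XZ plane), |mask|=32  ⇒  voxels=256
  2. axis=2 (XY plane), |mask|=45  ⇒  voxels=173
  3. axis=0 (YZ plane), |mask|=19  ⇒  voxels=55

remaining voxels: 55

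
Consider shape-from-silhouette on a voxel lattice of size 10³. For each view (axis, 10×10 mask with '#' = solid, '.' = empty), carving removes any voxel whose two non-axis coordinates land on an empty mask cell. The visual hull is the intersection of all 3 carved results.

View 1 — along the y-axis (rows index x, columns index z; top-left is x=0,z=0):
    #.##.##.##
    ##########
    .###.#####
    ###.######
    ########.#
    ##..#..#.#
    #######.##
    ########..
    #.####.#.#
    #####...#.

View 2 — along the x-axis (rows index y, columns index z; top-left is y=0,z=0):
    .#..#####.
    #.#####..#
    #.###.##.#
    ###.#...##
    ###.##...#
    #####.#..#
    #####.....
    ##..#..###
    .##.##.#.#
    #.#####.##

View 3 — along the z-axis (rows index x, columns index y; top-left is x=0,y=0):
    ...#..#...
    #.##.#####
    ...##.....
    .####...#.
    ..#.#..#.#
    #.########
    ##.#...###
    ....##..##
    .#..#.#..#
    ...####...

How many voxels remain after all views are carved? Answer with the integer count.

full grid |V| = 1000
after view 1 [y-axis, 78 of 100 cells solid] → remaining = 780
after view 2 [x-axis, 64 of 100 cells solid] → remaining = 511
after view 3 [z-axis, 48 of 100 cells solid] → remaining = 253

remaining voxels: 253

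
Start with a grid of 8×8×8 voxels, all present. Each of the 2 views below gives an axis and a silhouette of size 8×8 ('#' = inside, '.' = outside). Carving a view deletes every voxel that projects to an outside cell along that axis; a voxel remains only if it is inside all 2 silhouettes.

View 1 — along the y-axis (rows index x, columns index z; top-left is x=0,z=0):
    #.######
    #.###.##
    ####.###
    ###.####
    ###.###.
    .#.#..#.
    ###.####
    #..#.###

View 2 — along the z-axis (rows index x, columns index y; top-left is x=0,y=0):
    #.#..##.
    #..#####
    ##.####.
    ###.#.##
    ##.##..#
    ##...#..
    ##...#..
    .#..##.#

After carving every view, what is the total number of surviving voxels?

before carving: 512 voxels (8×8×8)
[1] y-view keeps 48 columns → grid now 384
[2] z-view keeps 37 columns → grid now 228

228 voxels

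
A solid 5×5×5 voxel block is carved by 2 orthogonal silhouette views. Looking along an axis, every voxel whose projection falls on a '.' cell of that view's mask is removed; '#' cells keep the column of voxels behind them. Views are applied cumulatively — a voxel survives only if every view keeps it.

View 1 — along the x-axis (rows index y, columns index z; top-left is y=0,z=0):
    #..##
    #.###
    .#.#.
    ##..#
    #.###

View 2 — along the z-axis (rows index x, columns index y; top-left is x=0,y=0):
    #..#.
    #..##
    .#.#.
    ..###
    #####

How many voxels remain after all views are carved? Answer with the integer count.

remaining voxels: 48

start: 5×5×5 = 125 voxels
step 1: project along x, AND mask (16/25) → |grid| = 80
step 2: project along z, AND mask (15/25) → |grid| = 48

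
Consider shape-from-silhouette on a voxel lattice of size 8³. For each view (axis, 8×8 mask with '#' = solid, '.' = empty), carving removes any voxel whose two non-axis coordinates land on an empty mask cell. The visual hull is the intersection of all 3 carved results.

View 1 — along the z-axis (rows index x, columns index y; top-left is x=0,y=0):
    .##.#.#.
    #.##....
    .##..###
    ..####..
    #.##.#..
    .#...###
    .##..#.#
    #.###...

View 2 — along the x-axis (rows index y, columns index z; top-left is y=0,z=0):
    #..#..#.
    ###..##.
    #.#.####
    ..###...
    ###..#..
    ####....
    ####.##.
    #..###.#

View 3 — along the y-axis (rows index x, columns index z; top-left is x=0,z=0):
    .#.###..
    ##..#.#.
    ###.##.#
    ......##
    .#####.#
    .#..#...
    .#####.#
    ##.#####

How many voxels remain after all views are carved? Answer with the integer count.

start: 8×8×8 = 512 voxels
step 1: project along z, AND mask (32/64) → |grid| = 256
step 2: project along x, AND mask (36/64) → |grid| = 148
step 3: project along y, AND mask (37/64) → |grid| = 79

remaining voxels: 79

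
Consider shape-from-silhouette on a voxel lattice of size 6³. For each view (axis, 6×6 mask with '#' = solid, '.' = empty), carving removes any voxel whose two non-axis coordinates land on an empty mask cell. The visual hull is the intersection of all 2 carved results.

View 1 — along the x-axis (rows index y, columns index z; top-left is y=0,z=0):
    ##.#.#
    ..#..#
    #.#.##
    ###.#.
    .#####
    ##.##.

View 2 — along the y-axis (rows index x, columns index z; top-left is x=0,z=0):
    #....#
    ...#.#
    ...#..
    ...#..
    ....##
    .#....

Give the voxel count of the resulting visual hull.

initial block: 6^3 = 216
V1 x: intersect with YZ mask (23 set) -- 138 left
V2 y: intersect with XZ mask (9 set) -- 33 left

remaining voxels: 33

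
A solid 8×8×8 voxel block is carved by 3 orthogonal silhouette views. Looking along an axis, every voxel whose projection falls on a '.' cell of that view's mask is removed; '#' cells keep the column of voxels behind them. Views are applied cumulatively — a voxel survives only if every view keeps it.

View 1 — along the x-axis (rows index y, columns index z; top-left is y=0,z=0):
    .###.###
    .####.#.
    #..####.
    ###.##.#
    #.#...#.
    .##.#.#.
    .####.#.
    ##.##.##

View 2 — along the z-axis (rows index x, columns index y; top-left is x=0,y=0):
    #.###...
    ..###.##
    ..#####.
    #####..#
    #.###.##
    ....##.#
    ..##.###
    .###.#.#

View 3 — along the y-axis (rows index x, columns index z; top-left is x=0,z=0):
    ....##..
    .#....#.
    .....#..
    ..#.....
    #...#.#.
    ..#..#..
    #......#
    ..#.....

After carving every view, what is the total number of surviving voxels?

|visual hull| = 41

full grid |V| = 512
V1 x: intersect with YZ mask (40 set) -- 320 left
V2 z: intersect with XY mask (39 set) -- 195 left
V3 y: intersect with XZ mask (14 set) -- 41 left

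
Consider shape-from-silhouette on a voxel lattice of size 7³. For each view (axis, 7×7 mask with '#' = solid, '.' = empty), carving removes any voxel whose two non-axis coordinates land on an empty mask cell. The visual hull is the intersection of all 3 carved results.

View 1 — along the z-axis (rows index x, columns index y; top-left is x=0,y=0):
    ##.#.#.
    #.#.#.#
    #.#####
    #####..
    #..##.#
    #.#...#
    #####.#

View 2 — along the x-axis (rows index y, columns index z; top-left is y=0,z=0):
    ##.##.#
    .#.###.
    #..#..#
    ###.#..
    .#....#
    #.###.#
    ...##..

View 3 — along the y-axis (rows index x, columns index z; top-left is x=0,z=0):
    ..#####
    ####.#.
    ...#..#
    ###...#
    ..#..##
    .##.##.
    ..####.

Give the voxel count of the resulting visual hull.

54 voxels

before carving: 343 voxels (7×7×7)
carve view 1 (along z, XY-mask fill 32/49): 224 voxels remain
carve view 2 (along x, YZ-mask fill 25/49): 112 voxels remain
carve view 3 (along y, XZ-mask fill 27/49): 54 voxels remain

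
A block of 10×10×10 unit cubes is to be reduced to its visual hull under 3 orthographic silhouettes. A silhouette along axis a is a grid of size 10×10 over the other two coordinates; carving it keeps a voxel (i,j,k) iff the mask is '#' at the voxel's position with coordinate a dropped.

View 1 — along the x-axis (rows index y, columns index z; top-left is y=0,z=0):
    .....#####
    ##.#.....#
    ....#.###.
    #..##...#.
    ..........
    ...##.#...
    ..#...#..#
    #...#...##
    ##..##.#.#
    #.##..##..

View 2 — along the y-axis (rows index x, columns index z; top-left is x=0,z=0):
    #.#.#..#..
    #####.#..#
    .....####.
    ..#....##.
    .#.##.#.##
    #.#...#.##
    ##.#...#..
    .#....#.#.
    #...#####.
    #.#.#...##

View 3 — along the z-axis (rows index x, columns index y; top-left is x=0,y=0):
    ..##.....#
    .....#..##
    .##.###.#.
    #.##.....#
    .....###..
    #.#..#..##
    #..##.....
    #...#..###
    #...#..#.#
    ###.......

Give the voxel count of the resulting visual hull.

initial block: 10^3 = 1000
  1. axis=0 (YZ plane), |mask|=38  ⇒  voxels=380
  2. axis=1 (XZ plane), |mask|=47  ⇒  voxels=187
  3. axis=2 (XY plane), |mask|=39  ⇒  voxels=75

|visual hull| = 75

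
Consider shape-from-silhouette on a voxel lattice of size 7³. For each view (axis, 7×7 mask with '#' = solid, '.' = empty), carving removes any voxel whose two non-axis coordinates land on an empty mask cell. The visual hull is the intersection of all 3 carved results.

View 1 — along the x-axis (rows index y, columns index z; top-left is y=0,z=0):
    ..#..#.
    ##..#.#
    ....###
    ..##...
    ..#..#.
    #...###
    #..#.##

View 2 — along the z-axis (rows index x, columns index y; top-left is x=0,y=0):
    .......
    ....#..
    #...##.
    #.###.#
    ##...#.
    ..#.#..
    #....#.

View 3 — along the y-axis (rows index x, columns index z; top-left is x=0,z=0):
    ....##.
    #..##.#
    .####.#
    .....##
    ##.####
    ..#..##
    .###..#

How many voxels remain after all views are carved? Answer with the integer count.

initial block: 7^3 = 343
[1] x-view keeps 21 columns → grid now 147
[2] z-view keeps 16 columns → grid now 44
[3] y-view keeps 26 columns → grid now 25

voxel count = 25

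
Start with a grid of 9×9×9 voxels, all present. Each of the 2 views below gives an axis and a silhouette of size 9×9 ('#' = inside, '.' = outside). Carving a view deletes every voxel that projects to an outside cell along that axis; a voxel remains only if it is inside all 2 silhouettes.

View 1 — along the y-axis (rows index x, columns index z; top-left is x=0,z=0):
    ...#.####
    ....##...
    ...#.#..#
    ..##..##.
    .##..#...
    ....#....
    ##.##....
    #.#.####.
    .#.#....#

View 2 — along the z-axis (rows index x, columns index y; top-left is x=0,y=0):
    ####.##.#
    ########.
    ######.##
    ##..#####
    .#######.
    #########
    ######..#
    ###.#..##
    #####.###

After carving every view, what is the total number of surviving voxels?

voxel count = 221

start: 9×9×9 = 729 voxels
[1] y-view keeps 31 columns → grid now 279
[2] z-view keeps 67 columns → grid now 221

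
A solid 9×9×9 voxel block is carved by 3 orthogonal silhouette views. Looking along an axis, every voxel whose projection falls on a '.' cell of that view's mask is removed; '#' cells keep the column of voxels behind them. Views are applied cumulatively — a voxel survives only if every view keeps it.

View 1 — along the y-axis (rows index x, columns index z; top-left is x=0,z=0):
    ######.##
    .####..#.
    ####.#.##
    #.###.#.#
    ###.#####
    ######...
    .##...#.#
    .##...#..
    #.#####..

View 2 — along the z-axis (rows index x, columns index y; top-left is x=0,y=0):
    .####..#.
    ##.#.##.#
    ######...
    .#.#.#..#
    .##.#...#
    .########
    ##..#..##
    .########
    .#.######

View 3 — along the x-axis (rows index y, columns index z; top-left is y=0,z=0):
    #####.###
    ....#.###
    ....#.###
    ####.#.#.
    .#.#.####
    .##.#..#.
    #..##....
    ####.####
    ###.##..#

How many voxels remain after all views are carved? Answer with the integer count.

voxel count = 177

full grid |V| = 729
  1. axis=1 (XZ plane), |mask|=53  ⇒  voxels=477
  2. axis=2 (XY plane), |mask|=53  ⇒  voxels=302
  3. axis=0 (YZ plane), |mask|=49  ⇒  voxels=177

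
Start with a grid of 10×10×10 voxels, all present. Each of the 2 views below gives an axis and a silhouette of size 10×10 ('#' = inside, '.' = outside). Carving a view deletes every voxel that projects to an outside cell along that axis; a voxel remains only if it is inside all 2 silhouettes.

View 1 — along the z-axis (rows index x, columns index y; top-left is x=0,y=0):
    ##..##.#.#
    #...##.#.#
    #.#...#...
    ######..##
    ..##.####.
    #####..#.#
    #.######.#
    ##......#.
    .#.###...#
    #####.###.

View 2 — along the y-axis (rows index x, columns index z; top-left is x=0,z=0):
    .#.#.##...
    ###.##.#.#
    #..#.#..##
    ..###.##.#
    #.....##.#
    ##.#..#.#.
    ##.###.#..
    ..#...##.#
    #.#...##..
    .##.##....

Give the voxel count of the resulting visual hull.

remaining voxels: 293

full grid |V| = 1000
step 1: project along z, AND mask (59/100) → |grid| = 590
step 2: project along y, AND mask (49/100) → |grid| = 293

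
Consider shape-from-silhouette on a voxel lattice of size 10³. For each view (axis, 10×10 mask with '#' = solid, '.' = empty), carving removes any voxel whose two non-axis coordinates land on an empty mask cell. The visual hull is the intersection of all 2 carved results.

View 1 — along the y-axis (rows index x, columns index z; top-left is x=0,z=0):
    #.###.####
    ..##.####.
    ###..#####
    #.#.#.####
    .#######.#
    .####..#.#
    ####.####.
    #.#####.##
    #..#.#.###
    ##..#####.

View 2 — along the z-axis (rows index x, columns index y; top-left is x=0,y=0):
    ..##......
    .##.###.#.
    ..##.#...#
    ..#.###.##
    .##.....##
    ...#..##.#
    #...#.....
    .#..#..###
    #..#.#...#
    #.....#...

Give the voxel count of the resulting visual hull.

before carving: 1000 voxels (10×10×10)
step 1: project along y, AND mask (72/100) → |grid| = 720
step 2: project along z, AND mask (39/100) → |grid| = 276

remaining voxels: 276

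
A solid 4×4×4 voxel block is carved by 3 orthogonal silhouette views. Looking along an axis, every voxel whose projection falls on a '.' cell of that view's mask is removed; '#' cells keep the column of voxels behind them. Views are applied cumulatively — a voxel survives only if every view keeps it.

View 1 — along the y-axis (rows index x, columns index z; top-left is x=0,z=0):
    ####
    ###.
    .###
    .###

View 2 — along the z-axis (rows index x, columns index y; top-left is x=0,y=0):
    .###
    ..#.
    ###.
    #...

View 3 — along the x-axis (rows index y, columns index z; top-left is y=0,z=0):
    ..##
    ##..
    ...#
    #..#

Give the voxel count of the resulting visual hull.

full grid |V| = 64
carve view 1 (along y, XZ-mask fill 13/16): 52 voxels remain
carve view 2 (along z, XY-mask fill 8/16): 27 voxels remain
carve view 3 (along x, YZ-mask fill 7/16): 11 voxels remain

remaining voxels: 11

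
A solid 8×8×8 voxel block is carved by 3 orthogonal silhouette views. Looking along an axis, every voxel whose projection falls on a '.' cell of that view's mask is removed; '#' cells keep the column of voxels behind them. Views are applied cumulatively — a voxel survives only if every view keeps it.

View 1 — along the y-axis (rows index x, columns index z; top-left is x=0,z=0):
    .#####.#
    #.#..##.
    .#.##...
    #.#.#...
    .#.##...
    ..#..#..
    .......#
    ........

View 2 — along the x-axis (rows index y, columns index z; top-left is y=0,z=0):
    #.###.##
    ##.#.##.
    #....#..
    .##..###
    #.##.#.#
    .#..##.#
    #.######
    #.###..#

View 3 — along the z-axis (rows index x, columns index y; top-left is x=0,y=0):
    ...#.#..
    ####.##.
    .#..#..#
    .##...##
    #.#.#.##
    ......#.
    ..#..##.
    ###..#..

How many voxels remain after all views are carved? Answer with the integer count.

remaining voxels: 48

initial block: 8^3 = 512
  1. axis=1 (XZ plane), |mask|=22  ⇒  voxels=176
  2. axis=0 (YZ plane), |mask|=39  ⇒  voxels=106
  3. axis=2 (XY plane), |mask|=28  ⇒  voxels=48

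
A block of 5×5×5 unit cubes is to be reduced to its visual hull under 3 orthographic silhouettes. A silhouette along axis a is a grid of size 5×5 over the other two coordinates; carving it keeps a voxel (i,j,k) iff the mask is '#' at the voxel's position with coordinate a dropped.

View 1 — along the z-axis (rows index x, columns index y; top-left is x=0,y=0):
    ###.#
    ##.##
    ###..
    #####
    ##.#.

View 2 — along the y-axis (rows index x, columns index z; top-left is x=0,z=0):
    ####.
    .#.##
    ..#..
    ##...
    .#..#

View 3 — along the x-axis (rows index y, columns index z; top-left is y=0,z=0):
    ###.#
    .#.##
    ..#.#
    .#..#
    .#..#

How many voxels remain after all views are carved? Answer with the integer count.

start: 5×5×5 = 125 voxels
step 1: project along z, AND mask (19/25) → |grid| = 95
step 2: project along y, AND mask (12/25) → |grid| = 47
step 3: project along x, AND mask (13/25) → |grid| = 29

voxel count = 29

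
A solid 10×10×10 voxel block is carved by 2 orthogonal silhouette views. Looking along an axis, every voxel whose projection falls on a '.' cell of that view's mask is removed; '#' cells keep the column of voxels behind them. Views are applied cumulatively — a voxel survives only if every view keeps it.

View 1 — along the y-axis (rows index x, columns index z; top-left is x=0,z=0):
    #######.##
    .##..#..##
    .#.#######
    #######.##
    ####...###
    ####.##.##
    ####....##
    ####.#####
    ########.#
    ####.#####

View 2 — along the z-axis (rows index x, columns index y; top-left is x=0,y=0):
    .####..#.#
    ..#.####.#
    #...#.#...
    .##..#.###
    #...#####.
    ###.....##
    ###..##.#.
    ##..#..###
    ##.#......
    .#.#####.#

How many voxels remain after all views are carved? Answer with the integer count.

full grid |V| = 1000
[1] y-view keeps 79 columns → grid now 790
[2] z-view keeps 54 columns → grid now 424

remaining voxels: 424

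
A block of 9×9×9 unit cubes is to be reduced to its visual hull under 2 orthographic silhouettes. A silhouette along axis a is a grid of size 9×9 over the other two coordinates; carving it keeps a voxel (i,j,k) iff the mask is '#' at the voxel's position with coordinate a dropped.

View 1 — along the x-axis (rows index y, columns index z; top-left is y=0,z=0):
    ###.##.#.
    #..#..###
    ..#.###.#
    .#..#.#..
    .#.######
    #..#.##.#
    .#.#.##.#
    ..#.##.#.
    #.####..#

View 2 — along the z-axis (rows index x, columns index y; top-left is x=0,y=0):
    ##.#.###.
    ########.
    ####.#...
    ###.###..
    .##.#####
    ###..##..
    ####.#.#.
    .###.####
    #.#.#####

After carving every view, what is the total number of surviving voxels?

full grid |V| = 729
V1 x: intersect with YZ mask (46 set) -- 414 left
V2 z: intersect with XY mask (57 set) -- 287 left

remaining voxels: 287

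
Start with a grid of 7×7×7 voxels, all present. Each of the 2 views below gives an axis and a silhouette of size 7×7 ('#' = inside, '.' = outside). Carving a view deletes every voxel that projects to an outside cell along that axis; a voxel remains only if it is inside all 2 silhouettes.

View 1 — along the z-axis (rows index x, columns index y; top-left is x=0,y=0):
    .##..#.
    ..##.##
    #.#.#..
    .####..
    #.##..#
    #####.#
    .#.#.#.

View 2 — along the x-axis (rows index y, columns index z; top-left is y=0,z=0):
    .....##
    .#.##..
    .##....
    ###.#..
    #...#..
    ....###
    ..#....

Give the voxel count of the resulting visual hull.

before carving: 343 voxels (7×7×7)
carve view 1 (along z, XY-mask fill 27/49): 189 voxels remain
carve view 2 (along x, YZ-mask fill 17/49): 68 voxels remain

remaining voxels: 68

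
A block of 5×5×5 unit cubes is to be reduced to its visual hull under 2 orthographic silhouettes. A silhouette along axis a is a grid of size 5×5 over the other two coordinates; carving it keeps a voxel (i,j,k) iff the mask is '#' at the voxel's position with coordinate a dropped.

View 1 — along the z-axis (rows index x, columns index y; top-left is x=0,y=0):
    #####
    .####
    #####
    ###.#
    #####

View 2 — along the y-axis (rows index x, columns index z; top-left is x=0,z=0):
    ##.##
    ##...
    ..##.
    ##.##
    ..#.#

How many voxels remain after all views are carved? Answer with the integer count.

initial block: 5^3 = 125
after view 1 [z-axis, 23 of 25 cells solid] → remaining = 115
after view 2 [y-axis, 14 of 25 cells solid] → remaining = 64

64 voxels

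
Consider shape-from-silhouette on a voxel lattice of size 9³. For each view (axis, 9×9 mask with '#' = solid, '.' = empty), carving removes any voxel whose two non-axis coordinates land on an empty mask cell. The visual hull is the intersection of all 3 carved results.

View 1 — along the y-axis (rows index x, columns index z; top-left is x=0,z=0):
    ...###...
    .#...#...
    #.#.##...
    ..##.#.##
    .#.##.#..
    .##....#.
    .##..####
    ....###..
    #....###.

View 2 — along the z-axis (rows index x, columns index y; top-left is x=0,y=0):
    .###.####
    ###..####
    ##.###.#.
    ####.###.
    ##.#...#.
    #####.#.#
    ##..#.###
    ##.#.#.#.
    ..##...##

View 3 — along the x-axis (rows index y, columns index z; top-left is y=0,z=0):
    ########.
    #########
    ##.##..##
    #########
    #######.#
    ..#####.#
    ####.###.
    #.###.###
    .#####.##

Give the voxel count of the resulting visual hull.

before carving: 729 voxels (9×9×9)
after view 1 [y-axis, 34 of 81 cells solid] → remaining = 306
after view 2 [z-axis, 53 of 81 cells solid] → remaining = 198
after view 3 [x-axis, 67 of 81 cells solid] → remaining = 168

168 voxels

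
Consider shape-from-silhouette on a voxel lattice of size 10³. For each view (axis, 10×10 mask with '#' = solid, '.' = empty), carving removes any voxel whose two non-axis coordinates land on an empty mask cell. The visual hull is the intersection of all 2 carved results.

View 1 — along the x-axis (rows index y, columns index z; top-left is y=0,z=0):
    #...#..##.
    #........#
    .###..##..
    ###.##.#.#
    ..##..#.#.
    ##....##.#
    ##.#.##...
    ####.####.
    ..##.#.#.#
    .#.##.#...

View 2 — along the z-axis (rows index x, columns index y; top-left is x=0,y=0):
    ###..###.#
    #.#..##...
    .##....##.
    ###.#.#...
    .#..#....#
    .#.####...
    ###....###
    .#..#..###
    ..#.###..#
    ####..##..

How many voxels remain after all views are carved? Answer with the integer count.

voxel count = 230

start: 10×10×10 = 1000 voxels
[1] x-view keeps 49 columns → grid now 490
[2] z-view keeps 50 columns → grid now 230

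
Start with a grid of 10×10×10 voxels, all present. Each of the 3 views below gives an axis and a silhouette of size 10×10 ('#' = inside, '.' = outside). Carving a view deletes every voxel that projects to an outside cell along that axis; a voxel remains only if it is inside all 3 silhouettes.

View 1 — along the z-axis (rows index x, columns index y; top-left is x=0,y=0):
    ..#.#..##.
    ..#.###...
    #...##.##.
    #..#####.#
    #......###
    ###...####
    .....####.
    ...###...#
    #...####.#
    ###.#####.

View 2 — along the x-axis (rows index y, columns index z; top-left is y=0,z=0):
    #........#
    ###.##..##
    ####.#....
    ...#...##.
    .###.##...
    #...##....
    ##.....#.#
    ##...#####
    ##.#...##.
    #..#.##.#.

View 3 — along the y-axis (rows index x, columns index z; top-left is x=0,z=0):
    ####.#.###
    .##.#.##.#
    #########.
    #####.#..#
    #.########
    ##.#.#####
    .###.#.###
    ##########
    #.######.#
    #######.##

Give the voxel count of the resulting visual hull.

remaining voxels: 202

start: 10×10×10 = 1000 voxels
step 1: project along z, AND mask (53/100) → |grid| = 530
step 2: project along x, AND mask (46/100) → |grid| = 243
step 3: project along y, AND mask (81/100) → |grid| = 202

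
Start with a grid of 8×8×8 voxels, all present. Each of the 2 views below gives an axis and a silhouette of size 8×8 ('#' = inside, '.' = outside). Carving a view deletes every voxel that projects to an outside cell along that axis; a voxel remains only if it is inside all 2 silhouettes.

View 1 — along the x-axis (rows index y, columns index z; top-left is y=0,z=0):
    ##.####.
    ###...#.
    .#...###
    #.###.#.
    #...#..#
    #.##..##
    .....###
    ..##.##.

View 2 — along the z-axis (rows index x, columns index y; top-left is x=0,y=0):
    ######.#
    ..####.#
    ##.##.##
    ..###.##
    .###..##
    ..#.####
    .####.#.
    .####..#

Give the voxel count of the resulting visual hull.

start: 8×8×8 = 512 voxels
  1. axis=0 (YZ plane), |mask|=34  ⇒  voxels=272
  2. axis=2 (XY plane), |mask|=43  ⇒  voxels=174

remaining voxels: 174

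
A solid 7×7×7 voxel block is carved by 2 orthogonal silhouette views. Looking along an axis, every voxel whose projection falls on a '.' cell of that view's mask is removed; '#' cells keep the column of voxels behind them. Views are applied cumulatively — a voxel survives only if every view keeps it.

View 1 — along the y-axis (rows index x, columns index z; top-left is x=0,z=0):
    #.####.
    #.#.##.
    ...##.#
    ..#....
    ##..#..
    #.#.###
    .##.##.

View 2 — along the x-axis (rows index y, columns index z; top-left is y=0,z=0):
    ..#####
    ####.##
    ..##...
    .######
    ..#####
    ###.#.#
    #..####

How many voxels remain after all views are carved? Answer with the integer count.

start: 7×7×7 = 343 voxels
  1. axis=1 (XZ plane), |mask|=25  ⇒  voxels=175
  2. axis=0 (YZ plane), |mask|=34  ⇒  voxels=122

122 voxels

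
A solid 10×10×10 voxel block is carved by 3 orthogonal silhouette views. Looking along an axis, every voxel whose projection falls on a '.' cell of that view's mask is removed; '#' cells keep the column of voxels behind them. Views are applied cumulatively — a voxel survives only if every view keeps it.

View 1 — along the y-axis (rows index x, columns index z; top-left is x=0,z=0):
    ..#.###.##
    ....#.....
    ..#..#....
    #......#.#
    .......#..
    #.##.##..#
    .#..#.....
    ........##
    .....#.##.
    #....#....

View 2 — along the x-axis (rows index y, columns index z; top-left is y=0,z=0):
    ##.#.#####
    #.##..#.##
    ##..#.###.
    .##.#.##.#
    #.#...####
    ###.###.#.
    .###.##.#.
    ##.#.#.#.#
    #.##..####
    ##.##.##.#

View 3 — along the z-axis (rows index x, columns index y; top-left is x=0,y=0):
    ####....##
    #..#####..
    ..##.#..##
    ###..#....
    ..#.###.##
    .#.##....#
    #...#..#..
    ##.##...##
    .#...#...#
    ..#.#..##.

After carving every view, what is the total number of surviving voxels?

voxel count = 77

before carving: 1000 voxels (10×10×10)
[1] y-view keeps 28 columns → grid now 280
[2] x-view keeps 65 columns → grid now 175
[3] z-view keeps 47 columns → grid now 77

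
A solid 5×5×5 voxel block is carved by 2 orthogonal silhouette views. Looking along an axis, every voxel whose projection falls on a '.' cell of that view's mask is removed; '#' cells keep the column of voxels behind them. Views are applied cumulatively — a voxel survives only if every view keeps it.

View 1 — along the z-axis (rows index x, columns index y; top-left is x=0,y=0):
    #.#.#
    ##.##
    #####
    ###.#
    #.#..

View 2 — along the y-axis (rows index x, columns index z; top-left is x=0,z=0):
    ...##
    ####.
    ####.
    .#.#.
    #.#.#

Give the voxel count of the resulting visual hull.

56 voxels

start: 5×5×5 = 125 voxels
step 1: project along z, AND mask (18/25) → |grid| = 90
step 2: project along y, AND mask (15/25) → |grid| = 56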